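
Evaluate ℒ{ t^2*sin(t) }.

2*(3*s^2 - 1)/(s^2 + 1)^3

L{sin(t)} = 1/(s^2 + 1).
Then apply L{t^2·g(t)} = (-1)^2 d^2/ds^2[G(s)] with G(s) = 1/(s^2 + 1):
differentiating 2 times and applying the sign gives 2*(3*s^2 - 1)/(s^2 + 1)^3.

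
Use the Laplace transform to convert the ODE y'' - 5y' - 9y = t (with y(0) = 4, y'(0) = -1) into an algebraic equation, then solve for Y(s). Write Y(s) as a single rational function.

Apply the Laplace transform to the equation.
With L{y''} = s^2 Y - s·y(0) - y'(0) and L{y'} = sY - y(0), with y(0) = 4, y'(0) = -1: the LHS transforms to (s^2 - 5*s - 9)Y - (4*s - 21).
The right side is L{t} = s^(-2).
So (s^2 - 5*s - 9)Y = s^(-2) + (4*s - 21).
Divide through and combine into a single rational function.

Y(s) = (4*s^3 - 21*s^2 + 1)/(s^4 - 5*s^3 - 9*s^2)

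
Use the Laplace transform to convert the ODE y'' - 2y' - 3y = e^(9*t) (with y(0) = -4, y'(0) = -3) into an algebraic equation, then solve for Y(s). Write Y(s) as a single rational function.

Y(s) = (-4*s^2 + 41*s - 44)/(s^3 - 11*s^2 + 15*s + 27)

Laplace-transform each side.
Using L{y''} = s^2 Y - s·y(0) - y'(0) and L{y'} = sY - y(0), with y(0) = -4, y'(0) = -3, the left side becomes (s^2 - 2*s - 3)Y - (-4*s + 5).
The right side is L{e^(9*t)} = 1/(s - 9).
So (s^2 - 2*s - 3)Y = 1/(s - 9) + (-4*s + 5).
Solve for Y(s) and write it as one ratio of polynomials.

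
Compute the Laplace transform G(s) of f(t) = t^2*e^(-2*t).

G(s) = 2/(s + 2)^3

L{e^(-2t)} = 1/(s + 2).
Then apply L{t^2·g(t)} = (-1)^2 d^2/ds^2[H(s)] with H(s) = 1/(s + 2):
differentiating 2 times and applying the sign gives 2/(s + 2)^3.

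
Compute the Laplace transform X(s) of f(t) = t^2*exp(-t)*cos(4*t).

L{cos(4t)} = s/(s^2 + 16).
Multiplying by e^(-t) shifts s → s + 1, so L{exp(-t)*cos(4*t)} = (s + 1)/((s + 1)^2 + 16).
Then apply L{t^2·g(t)} = (-1)^2 d^2/ds^2[G(s)] with G(s) = (s + 1)/((s + 1)^2 + 16):
differentiating 2 times and applying the sign gives 2*(s + 1)*(s^2 + 2*s - 47)/(s^2 + 2*s + 17)^3.

X(s) = 2*(s + 1)*(s^2 + 2*s - 47)/(s^2 + 2*s + 17)^3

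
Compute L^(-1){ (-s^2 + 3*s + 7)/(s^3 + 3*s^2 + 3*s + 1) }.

3*t^2*exp(-t)/2 + 5*t*exp(-t) - exp(-t)

Factor the denominator: s^3 + 3*s^2 + 3*s + 1 = (s + 1)^3.
Partial fraction decomposition gives [-1/(s + 1)] + [5/(s + 1)^2] + [3/(s + 1)^3].
Invert each term: -1/(s + 1) ↔ -e^(-t); 5/(s + 1)^2 ↔ 5t·e^(-t); 3/(s + 1)^3 ↔ (3/2)t^2·e^(-t).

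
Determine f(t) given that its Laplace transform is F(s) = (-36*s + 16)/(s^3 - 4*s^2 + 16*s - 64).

Factor the denominator: s^3 - 4*s^2 + 16*s - 64 = (s - 4)*(s^2 + 16).
Partial fraction decomposition gives [-4/(s - 4)] + [4*s/(s^2 + 16)] + [-20/(s^2 + 16)].
Invert each term: -4/(s - 4) ↔ -4e^(4t); 4·s/(s^2 + 16) ↔ 4cos(4t); -5·4/(s^2 + 16) ↔ -5sin(4t).

f(t) = -4*exp(4*t) - 5*sin(4*t) + 4*cos(4*t)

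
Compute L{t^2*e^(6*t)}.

2/(s - 6)^3

L{e^(6t)} = 1/(s - 6).
Then apply L{t^2·g(t)} = (-1)^2 d^2/ds^2[H(s)] with H(s) = 1/(s - 6):
differentiating 2 times and applying the sign gives 2/(s - 6)^3.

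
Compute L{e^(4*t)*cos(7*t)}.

L{cos(7t)} = s/(s^2 + 49).
By the first shifting theorem, multiplying by e^(4t) replaces s with s - 4.

(s - 4)/((s - 4)^2 + 49)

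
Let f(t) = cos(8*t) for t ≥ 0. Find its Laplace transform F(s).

L{cos(8t)} = s/(s^2 + 64).

F(s) = s/(s^2 + 64)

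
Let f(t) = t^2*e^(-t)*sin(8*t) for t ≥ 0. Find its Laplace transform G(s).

L{sin(8t)} = 8/(s^2 + 64).
Multiplying by e^(-t) shifts s → s + 1, so L{e^(-t)*sin(8*t)} = 8/((s + 1)^2 + 64).
Then apply L{t^2·g(t)} = (-1)^2 d^2/ds^2[H(s)] with H(s) = 8/((s + 1)^2 + 64):
differentiating 2 times and applying the sign gives 16*(3*s^2 + 6*s - 61)/(s^2 + 2*s + 65)^3.

G(s) = 16*(3*s^2 + 6*s - 61)/(s^2 + 2*s + 65)^3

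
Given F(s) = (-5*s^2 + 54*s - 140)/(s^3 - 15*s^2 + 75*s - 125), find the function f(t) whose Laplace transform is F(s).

Factor the denominator: s^3 - 15*s^2 + 75*s - 125 = (s - 5)^3.
Partial fraction decomposition gives [-5/(s - 5)] + [4/(s - 5)^2] + [5/(s - 5)^3].
Invert each term: -5/(s - 5) ↔ -5e^(5t); 4/(s - 5)^2 ↔ 4t·e^(5t); 5/(s - 5)^3 ↔ (5/2)t^2·e^(5t).

f(t) = 5*t^2*exp(5*t)/2 + 4*t*exp(5*t) - 5*exp(5*t)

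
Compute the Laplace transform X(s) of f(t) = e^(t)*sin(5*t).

X(s) = 5/((s - 1)^2 + 25)

L{sin(5t)} = 5/(s^2 + 25).
By the first shifting theorem, multiplying by e^(t) replaces s with s - 1.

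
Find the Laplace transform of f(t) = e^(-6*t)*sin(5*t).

5/((s + 6)^2 + 25)

L{sin(5t)} = 5/(s^2 + 25).
By the first shifting theorem, multiplying by e^(-6t) replaces s with s + 6.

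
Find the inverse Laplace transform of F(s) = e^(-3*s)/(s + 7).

Heaviside(t - 3)*(exp(-7*t + 21))

The factor e^(-3s) signals a time shift by c = 3 (second shifting theorem).
L{e^(-7t)} = 1/(s + 7), so L^-1{1/(s + 7)} = e^(-7*t).
Hence the inverse is u(t - 3) times that function evaluated at t - 3.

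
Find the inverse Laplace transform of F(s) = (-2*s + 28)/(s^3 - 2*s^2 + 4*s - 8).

3*exp(2*t) - 4*sin(2*t) - 3*cos(2*t)

Factor the denominator: s^3 - 2*s^2 + 4*s - 8 = (s - 2)*(s^2 + 4).
Partial fraction decomposition gives [3/(s - 2)] + [-3*s/(s^2 + 4)] + [-8/(s^2 + 4)].
Invert each term: 3/(s - 2) ↔ 3e^(2t); -3·s/(s^2 + 4) ↔ -3cos(2t); -4·2/(s^2 + 4) ↔ -4sin(2t).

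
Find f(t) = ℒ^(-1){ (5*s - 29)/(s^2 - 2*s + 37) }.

f(t) = -4*exp(t)*sin(6*t) + 5*exp(t)*cos(6*t)

Complete the square in the denominator: s^2 - 2*s + 37 = (s - 1)^2 + 6^2.
Split the numerator to match: 5*s - 29 = 5·(s - 1) - 4·6.
Invert each term: 5·(s - 1)/((s - 1)^2 + 36) ↔ 5e^(t)cos(6t); -4·6/((s - 1)^2 + 36) ↔ -4e^(t)sin(6t).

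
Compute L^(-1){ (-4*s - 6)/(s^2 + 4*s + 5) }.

2*exp(-2*t)*sin(t) - 4*exp(-2*t)*cos(t)

Complete the square in the denominator: s^2 + 4*s + 5 = (s + 2)^2 + 1^2.
Split the numerator to match: -4*s - 6 = -4·(s + 2) + 2·1.
Invert each term: -4·(s + 2)/((s + 2)^2 + 1) ↔ -4e^(-2t)cos(t); 2·1/((s + 2)^2 + 1) ↔ 2e^(-2t)sin(t).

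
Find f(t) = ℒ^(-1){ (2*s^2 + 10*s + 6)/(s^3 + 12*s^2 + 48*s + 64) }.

f(t) = -t^2*exp(-4*t) - 6*t*exp(-4*t) + 2*exp(-4*t)

Factor the denominator: s^3 + 12*s^2 + 48*s + 64 = (s + 4)^3.
Partial fraction decomposition gives [2/(s + 4)] + [-6/(s + 4)^2] + [-2/(s + 4)^3].
Invert each term: 2/(s + 4) ↔ 2e^(-4t); -6/(s + 4)^2 ↔ -6t·e^(-4t); -2/(s + 4)^3 ↔ (-1)t^2·e^(-4t).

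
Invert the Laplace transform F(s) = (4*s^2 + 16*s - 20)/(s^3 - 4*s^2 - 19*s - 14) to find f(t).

f(t) = 4*exp(7*t) + 4*exp(-t) - 4*exp(-2*t)

Factor the denominator: s^3 - 4*s^2 - 19*s - 14 = (s - 7)*(s + 1)*(s + 2).
Partial fraction decomposition gives [4/(s - 7)] + [-4/(s + 2)] + [4/(s + 1)].
Invert each term: 4/(s - 7) ↔ 4e^(7t); -4/(s + 2) ↔ -4e^(-2t); 4/(s + 1) ↔ 4e^(-t).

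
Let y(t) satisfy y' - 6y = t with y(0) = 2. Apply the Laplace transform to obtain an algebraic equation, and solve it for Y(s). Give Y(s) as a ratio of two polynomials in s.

Y(s) = (2*s^2 + 1)/(s^3 - 6*s^2)

Take the Laplace transform of both sides.
The derivative rules (L{y'} = sY - y(0) = sY - 2) turn the left side into (s - 6)Y - (2).
The right side is L{t} = s^(-2).
So (s - 6)Y = s^(-2) + (2).
Divide through and combine into a single rational function.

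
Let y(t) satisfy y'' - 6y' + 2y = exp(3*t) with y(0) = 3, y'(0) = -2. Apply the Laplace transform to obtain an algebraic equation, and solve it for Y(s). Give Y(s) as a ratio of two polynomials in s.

Y(s) = (3*s^2 - 29*s + 61)/(s^3 - 9*s^2 + 20*s - 6)

Take the Laplace transform of both sides.
Using L{y''} = s^2 Y - s·y(0) - y'(0) and L{y'} = sY - y(0), with y(0) = 3, y'(0) = -2, the left side becomes (s^2 - 6*s + 2)Y - (3*s - 20).
The right side is L{exp(3*t)} = 1/(s - 3).
So (s^2 - 6*s + 2)Y = 1/(s - 3) + (3*s - 20).
Divide through and combine into a single rational function.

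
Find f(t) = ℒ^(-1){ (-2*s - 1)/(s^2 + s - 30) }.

Factor the denominator: s^2 + s - 30 = (s - 5)*(s + 6).
Partial fraction decomposition gives [-1/(s + 6)] + [-1/(s - 5)].
Invert each term: -1/(s + 6) ↔ -e^(-6t); -1/(s - 5) ↔ -e^(5t).

f(t) = -exp(5*t) - exp(-6*t)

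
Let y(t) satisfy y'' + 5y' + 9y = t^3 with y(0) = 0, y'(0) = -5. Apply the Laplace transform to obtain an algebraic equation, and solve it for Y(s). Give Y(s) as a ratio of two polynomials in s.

Y(s) = (-5*s^4 + 6)/(s^6 + 5*s^5 + 9*s^4)

Laplace-transform each side.
With L{y''} = s^2 Y - s·y(0) - y'(0) and L{y'} = sY - y(0), with y(0) = 0, y'(0) = -5: the LHS transforms to (s^2 + 5*s + 9)Y - (-5).
The right side is L{t^3} = 6/s^4.
So (s^2 + 5*s + 9)Y = 6/s^4 + (-5).
Divide through and combine into a single rational function.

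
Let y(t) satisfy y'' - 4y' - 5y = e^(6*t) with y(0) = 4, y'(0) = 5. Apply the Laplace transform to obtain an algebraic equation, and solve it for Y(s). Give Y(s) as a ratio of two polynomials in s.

Y(s) = (4*s^2 - 35*s + 67)/(s^3 - 10*s^2 + 19*s + 30)

Transform both sides with L{·}.
With L{y''} = s^2 Y - s·y(0) - y'(0) and L{y'} = sY - y(0), with y(0) = 4, y'(0) = 5: the LHS transforms to (s^2 - 4*s - 5)Y - (4*s - 11).
The right side is L{e^(6*t)} = 1/(s - 6).
So (s^2 - 4*s - 5)Y = 1/(s - 6) + (4*s - 11).
Divide through and combine into a single rational function.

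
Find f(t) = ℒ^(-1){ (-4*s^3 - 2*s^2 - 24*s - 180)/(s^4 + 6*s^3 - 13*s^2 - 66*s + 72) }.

f(t) = -3*exp(3*t) + 3*exp(t) + 2*exp(-4*t) - 6*exp(-6*t)

Factor the denominator: s^4 + 6*s^3 - 13*s^2 - 66*s + 72 = (s - 3)*(s - 1)*(s + 4)*(s + 6).
Partial fraction decomposition gives [-3/(s - 3)] + [-6/(s + 6)] + [2/(s + 4)] + [3/(s - 1)].
Invert each term: -3/(s - 3) ↔ -3e^(3t); -6/(s + 6) ↔ -6e^(-6t); 2/(s + 4) ↔ 2e^(-4t); 3/(s - 1) ↔ 3e^(t).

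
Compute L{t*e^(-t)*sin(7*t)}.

14*(s + 1)/(s^2 + 2*s + 50)^2

L{sin(7t)} = 7/(s^2 + 49).
Multiplying by e^(-t) shifts s → s + 1, so L{e^(-t)*sin(7*t)} = 7/((s + 1)^2 + 49).
Then apply L{t·g(t)} = -d/ds[G(s)] with G(s) = 7/((s + 1)^2 + 49):
differentiating 1 time and applying the sign gives 14*(s + 1)/(s^2 + 2*s + 50)^2.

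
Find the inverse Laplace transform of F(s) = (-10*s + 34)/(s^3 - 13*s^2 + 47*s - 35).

-3*exp(7*t) + 2*exp(5*t) + exp(t)

Factor the denominator: s^3 - 13*s^2 + 47*s - 35 = (s - 7)*(s - 5)*(s - 1).
Partial fraction decomposition gives [-3/(s - 7)] + [1/(s - 1)] + [2/(s - 5)].
Invert each term: -3/(s - 7) ↔ -3e^(7t); 1/(s - 1) ↔ e^(t); 2/(s - 5) ↔ 2e^(5t).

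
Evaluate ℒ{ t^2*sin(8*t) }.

L{sin(8t)} = 8/(s^2 + 64).
Then apply L{t^2·g(t)} = (-1)^2 d^2/ds^2[G(s)] with G(s) = 8/(s^2 + 64):
differentiating 2 times and applying the sign gives 16*(3*s^2 - 64)/(s^2 + 64)^3.

16*(3*s^2 - 64)/(s^2 + 64)^3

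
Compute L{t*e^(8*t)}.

L{t} = 1!/s^2 = 1/s^2.
By the first shifting theorem, multiplying by e^(8t) replaces s with s - 8.

(s - 8)^(-2)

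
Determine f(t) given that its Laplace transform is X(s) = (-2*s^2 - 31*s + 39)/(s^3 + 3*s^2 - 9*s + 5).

f(t) = t*exp(t) - 6*exp(t) + 4*exp(-5*t)

Factor the denominator: s^3 + 3*s^2 - 9*s + 5 = (s - 1)^2*(s + 5).
Partial fraction decomposition gives [-6/(s - 1)] + [(s - 1)^(-2)] + [4/(s + 5)].
Invert each term: -6/(s - 1) ↔ -6e^(t); 1/(s - 1)^2 ↔ t·e^(t); 4/(s + 5) ↔ 4e^(-5t).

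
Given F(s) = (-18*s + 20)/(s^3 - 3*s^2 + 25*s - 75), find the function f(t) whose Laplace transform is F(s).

Factor the denominator: s^3 - 3*s^2 + 25*s - 75 = (s - 3)*(s^2 + 25).
Partial fraction decomposition gives [-1/(s - 3)] + [s/(s^2 + 25)] + [-15/(s^2 + 25)].
Invert each term: -1/(s - 3) ↔ -e^(3t); 1·s/(s^2 + 25) ↔ cos(5t); -3·5/(s^2 + 25) ↔ -3sin(5t).

f(t) = -exp(3*t) - 3*sin(5*t) + cos(5*t)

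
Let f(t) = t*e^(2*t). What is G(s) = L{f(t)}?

G(s) = (s - 2)^(-2)

L{e^(2t)} = 1/(s - 2).
Then apply L{t·g(t)} = -d/ds[H(s)] with H(s) = 1/(s - 2):
differentiating 1 time and applying the sign gives (s - 2)^(-2).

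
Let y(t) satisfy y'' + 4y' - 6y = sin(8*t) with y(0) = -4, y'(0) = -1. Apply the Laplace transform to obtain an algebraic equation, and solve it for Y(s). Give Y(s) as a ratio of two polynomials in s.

Y(s) = (-4*s^3 - 17*s^2 - 256*s - 1080)/(s^4 + 4*s^3 + 58*s^2 + 256*s - 384)

Apply the Laplace transform to the equation.
The derivative rules (L{y''} = s^2 Y - s·y(0) - y'(0) and L{y'} = sY - y(0), with y(0) = -4, y'(0) = -1) turn the left side into (s^2 + 4*s - 6)Y - (-4*s - 17).
The right side is L{sin(8*t)} = 8/(s^2 + 64).
So (s^2 + 4*s - 6)Y = 8/(s^2 + 64) + (-4*s - 17).
Isolate Y and clear denominators.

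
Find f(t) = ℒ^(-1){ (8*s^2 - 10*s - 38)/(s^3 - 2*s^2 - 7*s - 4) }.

f(t) = 4*t*exp(-t) + 2*exp(4*t) + 6*exp(-t)

Factor the denominator: s^3 - 2*s^2 - 7*s - 4 = (s - 4)*(s + 1)^2.
Partial fraction decomposition gives [6/(s + 1)] + [4/(s + 1)^2] + [2/(s - 4)].
Invert each term: 6/(s + 1) ↔ 6e^(-t); 4/(s + 1)^2 ↔ 4t·e^(-t); 2/(s - 4) ↔ 2e^(4t).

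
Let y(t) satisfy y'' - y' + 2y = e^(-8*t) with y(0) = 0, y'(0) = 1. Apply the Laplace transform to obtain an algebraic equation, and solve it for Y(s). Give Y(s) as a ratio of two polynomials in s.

Y(s) = (s + 9)/(s^3 + 7*s^2 - 6*s + 16)

Take the Laplace transform of both sides.
Using L{y''} = s^2 Y - s·y(0) - y'(0) and L{y'} = sY - y(0), with y(0) = 0, y'(0) = 1, the left side becomes (s^2 - s + 2)Y - (1).
The right side is L{e^(-8*t)} = 1/(s + 8).
So (s^2 - s + 2)Y = 1/(s + 8) + (1).
Divide through and combine into a single rational function.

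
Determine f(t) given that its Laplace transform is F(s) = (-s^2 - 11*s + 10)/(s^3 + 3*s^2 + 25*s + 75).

Factor the denominator: s^3 + 3*s^2 + 25*s + 75 = (s + 3)*(s^2 + 25).
Partial fraction decomposition gives [1/(s + 3)] + [-2*s/(s^2 + 25)] + [-5/(s^2 + 25)].
Invert each term: 1/(s + 3) ↔ e^(-3t); -2·s/(s^2 + 25) ↔ -2cos(5t); -1·5/(s^2 + 25) ↔ -sin(5t).

f(t) = -sin(5*t) - 2*cos(5*t) + exp(-3*t)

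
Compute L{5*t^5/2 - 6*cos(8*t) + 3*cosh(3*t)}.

By linearity of the Laplace transform, transform each term separately.
(3)·[L{cosh(3t)} = s/(s^2 - 9)]; (5/2)·[L{t^5} = 5!/s^6 = 120/s^6]; (-6)·[L{cos(8t)} = s/(s^2 + 64)].

-6*s/(s^2 + 64) + 3*s/(s^2 - 9) + 300/s^6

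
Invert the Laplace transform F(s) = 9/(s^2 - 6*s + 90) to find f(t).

f(t) = exp(3*t)*sin(9*t)

Rewrite the denominator: s^2 - 6*s + 90 = (s - 3)^2 + 81.
The form in (s - 3) signals a first-shifting-theorem factor e^(3t).
Since L{sin(9t)} = 9/(s^2 + 81), the inverse is e^(3*t)*sin(9*t).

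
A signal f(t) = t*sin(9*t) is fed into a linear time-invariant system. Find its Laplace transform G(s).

G(s) = 18*s/(s^2 + 81)^2

L{sin(9t)} = 9/(s^2 + 81).
Then apply L{t·g(t)} = -d/ds[H(s)] with H(s) = 9/(s^2 + 81):
differentiating 1 time and applying the sign gives 18*s/(s^2 + 81)^2.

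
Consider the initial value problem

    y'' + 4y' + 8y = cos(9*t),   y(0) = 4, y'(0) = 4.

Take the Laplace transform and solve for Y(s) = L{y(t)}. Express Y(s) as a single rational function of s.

Y(s) = (4*s^3 + 20*s^2 + 325*s + 1620)/(s^4 + 4*s^3 + 89*s^2 + 324*s + 648)

Laplace-transform each side.
The derivative rules (L{y''} = s^2 Y - s·y(0) - y'(0) and L{y'} = sY - y(0), with y(0) = 4, y'(0) = 4) turn the left side into (s^2 + 4*s + 8)Y - (4*s + 20).
The right side is L{cos(9*t)} = s/(s^2 + 81).
So (s^2 + 4*s + 8)Y = s/(s^2 + 81) + (4*s + 20).
Divide through and combine into a single rational function.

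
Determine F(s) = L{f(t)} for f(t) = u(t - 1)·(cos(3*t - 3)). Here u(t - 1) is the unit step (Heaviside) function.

By the second shifting theorem, L{u(t - c)·g(t - c)} = e^(-cs)·G(s) with c = 1 and G(s) = L{g(t)}.
L{cos(3t)} = s/(s^2 + 9).

F(s) = s*exp(-s)/(s^2 + 9)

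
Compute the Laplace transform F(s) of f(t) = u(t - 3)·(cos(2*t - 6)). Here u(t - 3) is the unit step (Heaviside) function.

By the second shifting theorem, L{u(t - c)·g(t - c)} = e^(-cs)·G(s) with c = 3 and G(s) = L{g(t)}.
L{cos(2t)} = s/(s^2 + 4).

F(s) = s*exp(-3*s)/(s^2 + 4)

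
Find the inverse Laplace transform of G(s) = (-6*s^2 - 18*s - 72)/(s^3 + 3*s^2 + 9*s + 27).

Factor the denominator: s^3 + 3*s^2 + 9*s + 27 = (s + 3)*(s^2 + 9).
Partial fraction decomposition gives [-4/(s + 3)] + [-2*s/(s^2 + 9)] + [-12/(s^2 + 9)].
Invert each term: -4/(s + 3) ↔ -4e^(-3t); -2·s/(s^2 + 9) ↔ -2cos(3t); -4·3/(s^2 + 9) ↔ -4sin(3t).

-4*sin(3*t) - 2*cos(3*t) - 4*exp(-3*t)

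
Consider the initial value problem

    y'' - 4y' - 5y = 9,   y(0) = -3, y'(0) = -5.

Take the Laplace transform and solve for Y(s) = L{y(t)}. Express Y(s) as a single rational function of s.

Apply the Laplace transform to the equation.
With L{y''} = s^2 Y - s·y(0) - y'(0) and L{y'} = sY - y(0), with y(0) = -3, y'(0) = -5: the LHS transforms to (s^2 - 4*s - 5)Y - (-3*s + 7).
The right side is L{9} = 9/s.
So (s^2 - 4*s - 5)Y = 9/s + (-3*s + 7).
Isolate Y and clear denominators.

Y(s) = (-3*s^2 + 7*s + 9)/(s^3 - 4*s^2 - 5*s)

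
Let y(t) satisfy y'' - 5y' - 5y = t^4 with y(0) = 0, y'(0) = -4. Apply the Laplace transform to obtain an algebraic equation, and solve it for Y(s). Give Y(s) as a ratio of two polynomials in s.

Laplace-transform each side.
The derivative rules (L{y''} = s^2 Y - s·y(0) - y'(0) and L{y'} = sY - y(0), with y(0) = 0, y'(0) = -4) turn the left side into (s^2 - 5*s - 5)Y - (-4).
The right side is L{t^4} = 24/s^5.
So (s^2 - 5*s - 5)Y = 24/s^5 + (-4).
Solve for Y(s) and write it as one ratio of polynomials.

Y(s) = (-4*s^5 + 24)/(s^7 - 5*s^6 - 5*s^5)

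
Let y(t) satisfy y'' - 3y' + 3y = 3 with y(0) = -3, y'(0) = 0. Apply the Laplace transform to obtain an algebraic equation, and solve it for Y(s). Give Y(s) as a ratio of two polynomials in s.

Y(s) = (-3*s^2 + 9*s + 3)/(s^3 - 3*s^2 + 3*s)

Apply the Laplace transform to the equation.
With L{y''} = s^2 Y - s·y(0) - y'(0) and L{y'} = sY - y(0), with y(0) = -3, y'(0) = 0: the LHS transforms to (s^2 - 3*s + 3)Y - (-3*s + 9).
The right side is L{3} = 3/s.
So (s^2 - 3*s + 3)Y = 3/s + (-3*s + 9).
Solve for Y(s) and write it as one ratio of polynomials.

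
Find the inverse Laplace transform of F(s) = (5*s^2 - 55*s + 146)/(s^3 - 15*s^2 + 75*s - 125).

Factor the denominator: s^3 - 15*s^2 + 75*s - 125 = (s - 5)^3.
Partial fraction decomposition gives [5/(s - 5)] + [-5/(s - 5)^2] + [-4/(s - 5)^3].
Invert each term: 5/(s - 5) ↔ 5e^(5t); -5/(s - 5)^2 ↔ -5t·e^(5t); -4/(s - 5)^3 ↔ (-2)t^2·e^(5t).

-2*t^2*exp(5*t) - 5*t*exp(5*t) + 5*exp(5*t)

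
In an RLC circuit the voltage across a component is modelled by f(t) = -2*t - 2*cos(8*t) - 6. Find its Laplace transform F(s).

F(s) = -2*s/(s^2 + 64) - 6/s - 2/s^2

By linearity of the Laplace transform, transform each term separately.
L{-6} = -6/s; (-2)·[L{t} = 1!/s^2 = 1/s^2]; (-2)·[L{cos(8t)} = s/(s^2 + 64)].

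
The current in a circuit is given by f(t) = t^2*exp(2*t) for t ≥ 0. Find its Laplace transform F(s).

L{e^(2t)} = 1/(s - 2).
Then apply L{t^2·g(t)} = (-1)^2 d^2/ds^2[G(s)] with G(s) = 1/(s - 2):
differentiating 2 times and applying the sign gives 2/(s - 2)^3.

F(s) = 2/(s - 2)^3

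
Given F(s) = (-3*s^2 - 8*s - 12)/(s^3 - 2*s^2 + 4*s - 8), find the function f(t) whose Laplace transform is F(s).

Factor the denominator: s^3 - 2*s^2 + 4*s - 8 = (s - 2)*(s^2 + 4).
Partial fraction decomposition gives [-5/(s - 2)] + [2*s/(s^2 + 4)] + [-4/(s^2 + 4)].
Invert each term: -5/(s - 2) ↔ -5e^(2t); 2·s/(s^2 + 4) ↔ 2cos(2t); -2·2/(s^2 + 4) ↔ -2sin(2t).

f(t) = -5*exp(2*t) - 2*sin(2*t) + 2*cos(2*t)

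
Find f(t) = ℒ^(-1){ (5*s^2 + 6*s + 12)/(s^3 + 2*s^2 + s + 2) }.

f(t) = 4*sin(t) + cos(t) + 4*exp(-2*t)

Factor the denominator: s^3 + 2*s^2 + s + 2 = (s + 2)*(s^2 + 1).
Partial fraction decomposition gives [4/(s + 2)] + [s/(s^2 + 1)] + [4/(s^2 + 1)].
Invert each term: 4/(s + 2) ↔ 4e^(-2t); 1·s/(s^2 + 1) ↔ cos(t); 4·1/(s^2 + 1) ↔ 4sin(t).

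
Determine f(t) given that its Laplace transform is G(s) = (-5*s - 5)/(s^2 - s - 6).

Factor the denominator: s^2 - s - 6 = (s - 3)*(s + 2).
Partial fraction decomposition gives [-4/(s - 3)] + [-1/(s + 2)].
Invert each term: -4/(s - 3) ↔ -4e^(3t); -1/(s + 2) ↔ -e^(-2t).

f(t) = -4*exp(3*t) - exp(-2*t)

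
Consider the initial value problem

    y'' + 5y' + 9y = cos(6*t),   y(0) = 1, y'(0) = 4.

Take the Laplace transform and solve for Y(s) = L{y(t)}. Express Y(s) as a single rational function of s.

Y(s) = (s^3 + 9*s^2 + 37*s + 324)/(s^4 + 5*s^3 + 45*s^2 + 180*s + 324)

Laplace-transform each side.
With L{y''} = s^2 Y - s·y(0) - y'(0) and L{y'} = sY - y(0), with y(0) = 1, y'(0) = 4: the LHS transforms to (s^2 + 5*s + 9)Y - (s + 9).
The right side is L{cos(6*t)} = s/(s^2 + 36).
So (s^2 + 5*s + 9)Y = s/(s^2 + 36) + (s + 9).
Isolate Y and clear denominators.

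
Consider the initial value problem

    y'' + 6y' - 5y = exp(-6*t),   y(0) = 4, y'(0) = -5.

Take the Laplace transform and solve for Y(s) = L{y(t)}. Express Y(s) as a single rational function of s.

Laplace-transform each side.
Using L{y''} = s^2 Y - s·y(0) - y'(0) and L{y'} = sY - y(0), with y(0) = 4, y'(0) = -5, the left side becomes (s^2 + 6*s - 5)Y - (4*s + 19).
The right side is L{exp(-6*t)} = 1/(s + 6).
So (s^2 + 6*s - 5)Y = 1/(s + 6) + (4*s + 19).
Solve for Y(s) and write it as one ratio of polynomials.

Y(s) = (4*s^2 + 43*s + 115)/(s^3 + 12*s^2 + 31*s - 30)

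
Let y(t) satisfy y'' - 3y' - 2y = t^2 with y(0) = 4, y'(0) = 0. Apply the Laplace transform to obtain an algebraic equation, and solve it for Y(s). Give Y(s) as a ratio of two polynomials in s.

Laplace-transform each side.
With L{y''} = s^2 Y - s·y(0) - y'(0) and L{y'} = sY - y(0), with y(0) = 4, y'(0) = 0: the LHS transforms to (s^2 - 3*s - 2)Y - (4*s - 12).
The right side is L{t^2} = 2/s^3.
So (s^2 - 3*s - 2)Y = 2/s^3 + (4*s - 12).
Solve for Y(s) and write it as one ratio of polynomials.

Y(s) = (4*s^4 - 12*s^3 + 2)/(s^5 - 3*s^4 - 2*s^3)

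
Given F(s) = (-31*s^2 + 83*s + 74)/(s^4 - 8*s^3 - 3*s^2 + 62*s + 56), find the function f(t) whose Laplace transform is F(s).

Factor the denominator: s^4 - 8*s^3 - 3*s^2 + 62*s + 56 = (s - 7)*(s - 4)*(s + 1)*(s + 2).
Partial fraction decomposition gives [-4/(s - 7)] + [-1/(s + 1)] + [4/(s + 2)] + [1/(s - 4)].
Invert each term: -4/(s - 7) ↔ -4e^(7t); -1/(s + 1) ↔ -e^(-t); 4/(s + 2) ↔ 4e^(-2t); 1/(s - 4) ↔ e^(4t).

f(t) = -4*exp(7*t) + exp(4*t) - exp(-t) + 4*exp(-2*t)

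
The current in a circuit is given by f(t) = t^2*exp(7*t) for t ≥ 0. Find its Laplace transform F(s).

F(s) = 2/(s - 7)^3

L{e^(7t)} = 1/(s - 7).
Then apply L{t^2·g(t)} = (-1)^2 d^2/ds^2[G(s)] with G(s) = 1/(s - 7):
differentiating 2 times and applying the sign gives 2/(s - 7)^3.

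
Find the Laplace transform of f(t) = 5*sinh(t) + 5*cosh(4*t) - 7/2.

The transform is linear, so treat each term independently.
(5)·[L{sinh(t)} = 1/(s^2 - 1)]; (5)·[L{cosh(4t)} = s/(s^2 - 16)]; L{-7/2} = (-7/2)/s.

5*s/(s^2 - 16) + 5/(s^2 - 1) - 7/(2*s)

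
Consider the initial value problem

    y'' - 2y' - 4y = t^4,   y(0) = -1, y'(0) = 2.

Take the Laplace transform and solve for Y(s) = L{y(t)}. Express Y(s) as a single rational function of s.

Y(s) = (-s^6 + 4*s^5 + 24)/(s^7 - 2*s^6 - 4*s^5)

Transform both sides with L{·}.
With L{y''} = s^2 Y - s·y(0) - y'(0) and L{y'} = sY - y(0), with y(0) = -1, y'(0) = 2: the LHS transforms to (s^2 - 2*s - 4)Y - (-s + 4).
The right side is L{t^4} = 24/s^5.
So (s^2 - 2*s - 4)Y = 24/s^5 + (-s + 4).
Divide through and combine into a single rational function.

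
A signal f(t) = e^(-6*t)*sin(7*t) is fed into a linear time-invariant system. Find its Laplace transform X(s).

X(s) = 7/((s + 6)^2 + 49)

L{sin(7t)} = 7/(s^2 + 49).
By the first shifting theorem, multiplying by e^(-6t) replaces s with s + 6.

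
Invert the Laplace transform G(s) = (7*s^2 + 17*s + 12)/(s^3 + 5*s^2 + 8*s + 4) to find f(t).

Factor the denominator: s^3 + 5*s^2 + 8*s + 4 = (s + 1)*(s + 2)^2.
Partial fraction decomposition gives [5/(s + 2)] + [-6/(s + 2)^2] + [2/(s + 1)].
Invert each term: 5/(s + 2) ↔ 5e^(-2t); -6/(s + 2)^2 ↔ -6t·e^(-2t); 2/(s + 1) ↔ 2e^(-t).

f(t) = -6*t*exp(-2*t) + 2*exp(-t) + 5*exp(-2*t)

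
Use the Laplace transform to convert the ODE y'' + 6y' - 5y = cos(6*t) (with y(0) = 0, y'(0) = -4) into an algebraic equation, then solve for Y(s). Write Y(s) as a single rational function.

Y(s) = (-4*s^2 + s - 144)/(s^4 + 6*s^3 + 31*s^2 + 216*s - 180)

Transform both sides with L{·}.
With L{y''} = s^2 Y - s·y(0) - y'(0) and L{y'} = sY - y(0), with y(0) = 0, y'(0) = -4: the LHS transforms to (s^2 + 6*s - 5)Y - (-4).
The right side is L{cos(6*t)} = s/(s^2 + 36).
So (s^2 + 6*s - 5)Y = s/(s^2 + 36) + (-4).
Solve for Y(s) and write it as one ratio of polynomials.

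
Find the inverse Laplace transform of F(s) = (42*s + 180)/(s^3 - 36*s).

6*exp(6*t) - 5 - exp(-6*t)

Factor the denominator: s^3 - 36*s = s*(s - 6)*(s + 6).
Partial fraction decomposition gives [-5/s] + [-1/(s + 6)] + [6/(s - 6)].
Invert each term: -5/(s - 0) ↔ -5e^(0t); -1/(s + 6) ↔ -e^(-6t); 6/(s - 6) ↔ 6e^(6t).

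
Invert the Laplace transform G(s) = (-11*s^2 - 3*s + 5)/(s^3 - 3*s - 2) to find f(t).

f(t) = t*exp(-t) - 5*exp(2*t) - 6*exp(-t)

Factor the denominator: s^3 - 3*s - 2 = (s - 2)*(s + 1)^2.
Partial fraction decomposition gives [-6/(s + 1)] + [(s + 1)^(-2)] + [-5/(s - 2)].
Invert each term: -6/(s + 1) ↔ -6e^(-t); 1/(s + 1)^2 ↔ t·e^(-t); -5/(s - 2) ↔ -5e^(2t).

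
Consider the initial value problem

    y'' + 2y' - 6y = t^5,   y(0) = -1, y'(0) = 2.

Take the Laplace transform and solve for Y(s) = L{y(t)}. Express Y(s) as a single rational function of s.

Y(s) = (-s^7 + 120)/(s^8 + 2*s^7 - 6*s^6)

Transform both sides with L{·}.
The derivative rules (L{y''} = s^2 Y - s·y(0) - y'(0) and L{y'} = sY - y(0), with y(0) = -1, y'(0) = 2) turn the left side into (s^2 + 2*s - 6)Y - (-s).
The right side is L{t^5} = 120/s^6.
So (s^2 + 2*s - 6)Y = 120/s^6 + (-s).
Divide through and combine into a single rational function.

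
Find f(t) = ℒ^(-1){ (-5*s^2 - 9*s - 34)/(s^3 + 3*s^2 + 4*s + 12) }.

f(t) = -3*sin(2*t) - cos(2*t) - 4*exp(-3*t)

Factor the denominator: s^3 + 3*s^2 + 4*s + 12 = (s + 3)*(s^2 + 4).
Partial fraction decomposition gives [-4/(s + 3)] + [-s/(s^2 + 4)] + [-6/(s^2 + 4)].
Invert each term: -4/(s + 3) ↔ -4e^(-3t); -1·s/(s^2 + 4) ↔ -cos(2t); -3·2/(s^2 + 4) ↔ -3sin(2t).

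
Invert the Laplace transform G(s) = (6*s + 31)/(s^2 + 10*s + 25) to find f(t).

f(t) = t*exp(-5*t) + 6*exp(-5*t)

Factor the denominator: s^2 + 10*s + 25 = (s + 5)^2.
Partial fraction decomposition gives [6/(s + 5)] + [(s + 5)^(-2)].
Invert each term: 6/(s + 5) ↔ 6e^(-5t); 1/(s + 5)^2 ↔ t·e^(-5t).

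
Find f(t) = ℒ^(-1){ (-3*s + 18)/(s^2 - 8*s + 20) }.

f(t) = 3*exp(4*t)*sin(2*t) - 3*exp(4*t)*cos(2*t)

Complete the square in the denominator: s^2 - 8*s + 20 = (s - 4)^2 + 2^2.
Split the numerator to match: -3*s + 18 = -3·(s - 4) + 3·2.
Invert each term: -3·(s - 4)/((s - 4)^2 + 4) ↔ -3e^(4t)cos(2t); 3·2/((s - 4)^2 + 4) ↔ 3e^(4t)sin(2t).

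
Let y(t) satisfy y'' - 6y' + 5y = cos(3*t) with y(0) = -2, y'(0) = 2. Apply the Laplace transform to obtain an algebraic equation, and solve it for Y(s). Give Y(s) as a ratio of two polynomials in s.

Y(s) = (-2*s^3 + 14*s^2 - 17*s + 126)/(s^4 - 6*s^3 + 14*s^2 - 54*s + 45)

Transform both sides with L{·}.
With L{y''} = s^2 Y - s·y(0) - y'(0) and L{y'} = sY - y(0), with y(0) = -2, y'(0) = 2: the LHS transforms to (s^2 - 6*s + 5)Y - (-2*s + 14).
The right side is L{cos(3*t)} = s/(s^2 + 9).
So (s^2 - 6*s + 5)Y = s/(s^2 + 9) + (-2*s + 14).
Solve for Y(s) and write it as one ratio of polynomials.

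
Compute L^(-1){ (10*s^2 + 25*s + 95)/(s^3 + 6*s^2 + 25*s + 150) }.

Factor the denominator: s^3 + 6*s^2 + 25*s + 150 = (s + 6)*(s^2 + 25).
Partial fraction decomposition gives [5/(s + 6)] + [5*s/(s^2 + 25)] + [-5/(s^2 + 25)].
Invert each term: 5/(s + 6) ↔ 5e^(-6t); 5·s/(s^2 + 25) ↔ 5cos(5t); -1·5/(s^2 + 25) ↔ -sin(5t).

-sin(5*t) + 5*cos(5*t) + 5*exp(-6*t)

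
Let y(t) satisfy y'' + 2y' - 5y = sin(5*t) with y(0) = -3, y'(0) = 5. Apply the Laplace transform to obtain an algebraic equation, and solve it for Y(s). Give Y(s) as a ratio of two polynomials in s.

Y(s) = (-3*s^3 - s^2 - 75*s - 20)/(s^4 + 2*s^3 + 20*s^2 + 50*s - 125)

Laplace-transform each side.
Using L{y''} = s^2 Y - s·y(0) - y'(0) and L{y'} = sY - y(0), with y(0) = -3, y'(0) = 5, the left side becomes (s^2 + 2*s - 5)Y - (-3*s - 1).
The right side is L{sin(5*t)} = 5/(s^2 + 25).
So (s^2 + 2*s - 5)Y = 5/(s^2 + 25) + (-3*s - 1).
Solve for Y(s) and write it as one ratio of polynomials.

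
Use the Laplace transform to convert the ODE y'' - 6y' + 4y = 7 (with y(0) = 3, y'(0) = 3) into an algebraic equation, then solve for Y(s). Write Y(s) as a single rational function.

Apply the Laplace transform to the equation.
The derivative rules (L{y''} = s^2 Y - s·y(0) - y'(0) and L{y'} = sY - y(0), with y(0) = 3, y'(0) = 3) turn the left side into (s^2 - 6*s + 4)Y - (3*s - 15).
The right side is L{7} = 7/s.
So (s^2 - 6*s + 4)Y = 7/s + (3*s - 15).
Divide through and combine into a single rational function.

Y(s) = (3*s^2 - 15*s + 7)/(s^3 - 6*s^2 + 4*s)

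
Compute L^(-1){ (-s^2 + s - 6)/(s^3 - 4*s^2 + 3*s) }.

Factor the denominator: s^3 - 4*s^2 + 3*s = s*(s - 3)*(s - 1).
Partial fraction decomposition gives [-2/s] + [3/(s - 1)] + [-2/(s - 3)].
Invert each term: -2/(s - 0) ↔ -2e^(0t); 3/(s - 1) ↔ 3e^(t); -2/(s - 3) ↔ -2e^(3t).

-2*exp(3*t) + 3*exp(t) - 2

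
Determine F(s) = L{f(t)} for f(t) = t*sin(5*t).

F(s) = 10*s/(s^2 + 25)^2

L{sin(5t)} = 5/(s^2 + 25).
Then apply L{t·g(t)} = -d/ds[G(s)] with G(s) = 5/(s^2 + 25):
differentiating 1 time and applying the sign gives 10*s/(s^2 + 25)^2.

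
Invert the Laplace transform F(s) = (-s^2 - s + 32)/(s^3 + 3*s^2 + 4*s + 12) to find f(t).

Factor the denominator: s^3 + 3*s^2 + 4*s + 12 = (s + 3)*(s^2 + 4).
Partial fraction decomposition gives [2/(s + 3)] + [-3*s/(s^2 + 4)] + [8/(s^2 + 4)].
Invert each term: 2/(s + 3) ↔ 2e^(-3t); -3·s/(s^2 + 4) ↔ -3cos(2t); 4·2/(s^2 + 4) ↔ 4sin(2t).

f(t) = 4*sin(2*t) - 3*cos(2*t) + 2*exp(-3*t)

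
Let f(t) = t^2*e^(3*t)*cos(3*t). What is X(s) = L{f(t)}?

L{cos(3t)} = s/(s^2 + 9).
Multiplying by e^(3t) shifts s → s - 3, so L{e^(3*t)*cos(3*t)} = (s - 3)/((s - 3)^2 + 9).
Then apply L{t^2·g(t)} = (-1)^2 d^2/ds^2[G(s)] with G(s) = (s - 3)/((s - 3)^2 + 9):
differentiating 2 times and applying the sign gives 2*(s - 3)*(s^2 - 6*s - 18)/(s^2 - 6*s + 18)^3.

X(s) = 2*(s - 3)*(s^2 - 6*s - 18)/(s^2 - 6*s + 18)^3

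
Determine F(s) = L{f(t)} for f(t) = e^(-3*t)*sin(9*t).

L{sin(9t)} = 9/(s^2 + 81).
By the first shifting theorem, multiplying by e^(-3t) replaces s with s + 3.

F(s) = 9/((s + 3)^2 + 81)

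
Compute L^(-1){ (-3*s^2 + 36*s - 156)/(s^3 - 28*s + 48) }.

-3*exp(4*t) + 6*exp(2*t) - 6*exp(-6*t)

Factor the denominator: s^3 - 28*s + 48 = (s - 4)*(s - 2)*(s + 6).
Partial fraction decomposition gives [-6/(s + 6)] + [6/(s - 2)] + [-3/(s - 4)].
Invert each term: -6/(s + 6) ↔ -6e^(-6t); 6/(s - 2) ↔ 6e^(2t); -3/(s - 4) ↔ -3e^(4t).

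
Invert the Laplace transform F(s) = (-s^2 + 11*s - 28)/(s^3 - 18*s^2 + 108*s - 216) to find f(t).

Factor the denominator: s^3 - 18*s^2 + 108*s - 216 = (s - 6)^3.
Partial fraction decomposition gives [-1/(s - 6)] + [-1/(s - 6)^2] + [2/(s - 6)^3].
Invert each term: -1/(s - 6) ↔ -e^(6t); -1/(s - 6)^2 ↔ -t·e^(6t); 2/(s - 6)^3 ↔ (1)t^2·e^(6t).

f(t) = t^2*exp(6*t) - t*exp(6*t) - exp(6*t)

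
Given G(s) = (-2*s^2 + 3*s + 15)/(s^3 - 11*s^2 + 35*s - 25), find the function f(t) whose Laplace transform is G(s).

f(t) = -5*t*exp(5*t) - 3*exp(5*t) + exp(t)

Factor the denominator: s^3 - 11*s^2 + 35*s - 25 = (s - 5)^2*(s - 1).
Partial fraction decomposition gives [-3/(s - 5)] + [-5/(s - 5)^2] + [1/(s - 1)].
Invert each term: -3/(s - 5) ↔ -3e^(5t); -5/(s - 5)^2 ↔ -5t·e^(5t); 1/(s - 1) ↔ e^(t).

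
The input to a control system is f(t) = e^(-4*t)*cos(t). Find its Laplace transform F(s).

F(s) = (s + 4)/((s + 4)^2 + 1)

L{cos(t)} = s/(s^2 + 1).
By the first shifting theorem, multiplying by e^(-4t) replaces s with s + 4.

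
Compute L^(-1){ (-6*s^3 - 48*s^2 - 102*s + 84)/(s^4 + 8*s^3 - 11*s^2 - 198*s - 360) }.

Factor the denominator: s^4 + 8*s^3 - 11*s^2 - 198*s - 360 = (s - 5)*(s + 3)*(s + 4)*(s + 6).
Partial fraction decomposition gives [6/(s + 4)] + [-3/(s - 5)] + [-4/(s + 6)] + [-5/(s + 3)].
Invert each term: 6/(s + 4) ↔ 6e^(-4t); -3/(s - 5) ↔ -3e^(5t); -4/(s + 6) ↔ -4e^(-6t); -5/(s + 3) ↔ -5e^(-3t).

-3*exp(5*t) - 5*exp(-3*t) + 6*exp(-4*t) - 4*exp(-6*t)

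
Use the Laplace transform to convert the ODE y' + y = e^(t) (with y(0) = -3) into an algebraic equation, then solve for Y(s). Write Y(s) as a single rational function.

Y(s) = (-3*s + 4)/(s^2 - 1)

Take the Laplace transform of both sides.
With L{y'} = sY - y(0) = sY - (-3): the LHS transforms to (s + 1)Y - (-3).
The right side is L{e^(t)} = 1/(s - 1).
So (s + 1)Y = 1/(s - 1) + (-3).
Isolate Y and clear denominators.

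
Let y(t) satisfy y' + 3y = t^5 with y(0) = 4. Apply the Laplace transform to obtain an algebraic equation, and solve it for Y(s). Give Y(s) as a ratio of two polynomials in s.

Apply the Laplace transform to the equation.
With L{y'} = sY - y(0) = sY - 4: the LHS transforms to (s + 3)Y - (4).
The right side is L{t^5} = 120/s^6.
So (s + 3)Y = 120/s^6 + (4).
Solve for Y(s) and write it as one ratio of polynomials.

Y(s) = (4*s^6 + 120)/(s^7 + 3*s^6)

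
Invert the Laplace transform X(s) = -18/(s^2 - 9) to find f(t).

f(t) = -6*sinh(3*t)

Since L{sinh(3t)} = 3/(s^2 - 9), the inverse is sinh(3*t), scaled by -6.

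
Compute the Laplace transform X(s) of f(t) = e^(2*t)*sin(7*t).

L{sin(7t)} = 7/(s^2 + 49).
By the first shifting theorem, multiplying by e^(2t) replaces s with s - 2.

X(s) = 7/((s - 2)^2 + 49)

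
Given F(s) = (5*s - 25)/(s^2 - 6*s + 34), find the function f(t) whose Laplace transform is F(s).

Complete the square in the denominator: s^2 - 6*s + 34 = (s - 3)^2 + 5^2.
Split the numerator to match: 5*s - 25 = 5·(s - 3) - 2·5.
Invert each term: 5·(s - 3)/((s - 3)^2 + 25) ↔ 5e^(3t)cos(5t); -2·5/((s - 3)^2 + 25) ↔ -2e^(3t)sin(5t).

f(t) = -2*exp(3*t)*sin(5*t) + 5*exp(3*t)*cos(5*t)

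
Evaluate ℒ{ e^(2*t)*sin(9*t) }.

9/((s - 2)^2 + 81)

L{sin(9t)} = 9/(s^2 + 81).
By the first shifting theorem, multiplying by e^(2t) replaces s with s - 2.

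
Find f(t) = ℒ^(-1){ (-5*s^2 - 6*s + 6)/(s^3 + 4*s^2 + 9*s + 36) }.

f(t) = 2*sin(3*t) - 3*cos(3*t) - 2*exp(-4*t)

Factor the denominator: s^3 + 4*s^2 + 9*s + 36 = (s + 4)*(s^2 + 9).
Partial fraction decomposition gives [-2/(s + 4)] + [-3*s/(s^2 + 9)] + [6/(s^2 + 9)].
Invert each term: -2/(s + 4) ↔ -2e^(-4t); -3·s/(s^2 + 9) ↔ -3cos(3t); 2·3/(s^2 + 9) ↔ 2sin(3t).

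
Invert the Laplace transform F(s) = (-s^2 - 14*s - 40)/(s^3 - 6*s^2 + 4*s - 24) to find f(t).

f(t) = -4*exp(6*t) + 2*sin(2*t) + 3*cos(2*t)

Factor the denominator: s^3 - 6*s^2 + 4*s - 24 = (s - 6)*(s^2 + 4).
Partial fraction decomposition gives [-4/(s - 6)] + [3*s/(s^2 + 4)] + [4/(s^2 + 4)].
Invert each term: -4/(s - 6) ↔ -4e^(6t); 3·s/(s^2 + 4) ↔ 3cos(2t); 2·2/(s^2 + 4) ↔ 2sin(2t).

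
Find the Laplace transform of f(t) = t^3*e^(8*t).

L{t^3} = 3!/s^4 = 6/s^4.
By the first shifting theorem, multiplying by e^(8t) replaces s with s - 8.

6/(s - 8)^4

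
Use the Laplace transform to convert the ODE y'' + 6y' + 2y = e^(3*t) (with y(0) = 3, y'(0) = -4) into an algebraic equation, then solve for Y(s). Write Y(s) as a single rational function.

Y(s) = (3*s^2 + 5*s - 41)/(s^3 + 3*s^2 - 16*s - 6)

Transform both sides with L{·}.
Using L{y''} = s^2 Y - s·y(0) - y'(0) and L{y'} = sY - y(0), with y(0) = 3, y'(0) = -4, the left side becomes (s^2 + 6*s + 2)Y - (3*s + 14).
The right side is L{e^(3*t)} = 1/(s - 3).
So (s^2 + 6*s + 2)Y = 1/(s - 3) + (3*s + 14).
Isolate Y and clear denominators.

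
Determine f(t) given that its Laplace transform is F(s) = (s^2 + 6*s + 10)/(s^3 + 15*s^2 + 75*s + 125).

Factor the denominator: s^3 + 15*s^2 + 75*s + 125 = (s + 5)^3.
Partial fraction decomposition gives [1/(s + 5)] + [-4/(s + 5)^2] + [5/(s + 5)^3].
Invert each term: 1/(s + 5) ↔ e^(-5t); -4/(s + 5)^2 ↔ -4t·e^(-5t); 5/(s + 5)^3 ↔ (5/2)t^2·e^(-5t).

f(t) = 5*t^2*exp(-5*t)/2 - 4*t*exp(-5*t) + exp(-5*t)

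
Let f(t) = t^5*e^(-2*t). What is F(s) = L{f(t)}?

L{t^5} = 5!/s^6 = 120/s^6.
By the first shifting theorem, multiplying by e^(-2t) replaces s with s + 2.

F(s) = 120/(s + 2)^6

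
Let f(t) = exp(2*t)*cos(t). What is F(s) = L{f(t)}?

L{cos(t)} = s/(s^2 + 1).
By the first shifting theorem, multiplying by e^(2t) replaces s with s - 2.

F(s) = (s - 2)/((s - 2)^2 + 1)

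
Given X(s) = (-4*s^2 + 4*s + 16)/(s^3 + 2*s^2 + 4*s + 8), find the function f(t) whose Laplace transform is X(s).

f(t) = 5*sin(2*t) - 3*cos(2*t) - exp(-2*t)

Factor the denominator: s^3 + 2*s^2 + 4*s + 8 = (s + 2)*(s^2 + 4).
Partial fraction decomposition gives [-1/(s + 2)] + [-3*s/(s^2 + 4)] + [10/(s^2 + 4)].
Invert each term: -1/(s + 2) ↔ -e^(-2t); -3·s/(s^2 + 4) ↔ -3cos(2t); 5·2/(s^2 + 4) ↔ 5sin(2t).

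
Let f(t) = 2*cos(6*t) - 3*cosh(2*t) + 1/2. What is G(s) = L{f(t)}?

G(s) = 2*s/(s^2 + 36) - 3*s/(s^2 - 4) + 1/(2*s)

Apply the Laplace transform termwise.
L{1/2} = (1/2)/s; (2)·[L{cos(6t)} = s/(s^2 + 36)]; (-3)·[L{cosh(2t)} = s/(s^2 - 4)].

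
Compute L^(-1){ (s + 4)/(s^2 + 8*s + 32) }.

Rewrite the denominator: s^2 + 8*s + 32 = (s + 4)^2 + 16.
The form in (s + 4) signals a first-shifting-theorem factor e^(-4t).
Since L{cos(4t)} = s/(s^2 + 16), the inverse is e^(-4*t)*cos(4*t).

exp(-4*t)*cos(4*t)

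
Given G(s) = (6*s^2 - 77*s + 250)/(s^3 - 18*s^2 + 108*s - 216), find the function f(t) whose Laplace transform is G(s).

Factor the denominator: s^3 - 18*s^2 + 108*s - 216 = (s - 6)^3.
Partial fraction decomposition gives [6/(s - 6)] + [-5/(s - 6)^2] + [4/(s - 6)^3].
Invert each term: 6/(s - 6) ↔ 6e^(6t); -5/(s - 6)^2 ↔ -5t·e^(6t); 4/(s - 6)^3 ↔ (2)t^2·e^(6t).

f(t) = 2*t^2*exp(6*t) - 5*t*exp(6*t) + 6*exp(6*t)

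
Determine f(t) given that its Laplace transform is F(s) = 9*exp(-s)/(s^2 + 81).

The factor e^(-s) signals a time shift by c = 1 (second shifting theorem).
L{sin(9t)} = 9/(s^2 + 81), so L^-1{9/(s^2 + 81)} = sin(9*t).
Hence the inverse is u(t - 1) times that function evaluated at t - 1.

f(t) = Heaviside(t - 1)*(sin(9*t - 9))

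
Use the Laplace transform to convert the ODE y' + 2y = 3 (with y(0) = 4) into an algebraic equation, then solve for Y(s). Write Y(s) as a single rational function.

Take the Laplace transform of both sides.
With L{y'} = sY - y(0) = sY - 4: the LHS transforms to (s + 2)Y - (4).
The right side is L{3} = 3/s.
So (s + 2)Y = 3/s + (4).
Solve for Y(s) and write it as one ratio of polynomials.

Y(s) = (4*s + 3)/(s^2 + 2*s)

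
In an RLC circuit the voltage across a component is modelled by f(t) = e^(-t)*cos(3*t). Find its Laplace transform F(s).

L{cos(3t)} = s/(s^2 + 9).
By the first shifting theorem, multiplying by e^(-t) replaces s with s + 1.

F(s) = (s + 1)/((s + 1)^2 + 9)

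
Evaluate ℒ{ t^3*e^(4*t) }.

L{t^3} = 3!/s^4 = 6/s^4.
By the first shifting theorem, multiplying by e^(4t) replaces s with s - 4.

6/(s - 4)^4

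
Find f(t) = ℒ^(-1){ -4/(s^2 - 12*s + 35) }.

f(t) = -4*exp(6*t)*sinh(t)

Rewrite the denominator: s^2 - 12*s + 35 = (s - 6)^2 - 1.
The form in (s - 6) signals a first-shifting-theorem factor e^(6t).
Since L{sinh(t)} = 1/(s^2 - 1), the inverse is e^(6*t)*sinh(t), scaled by -4.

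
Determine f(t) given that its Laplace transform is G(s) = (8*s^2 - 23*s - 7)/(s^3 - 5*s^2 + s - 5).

f(t) = 3*exp(5*t) + 2*sin(t) + 5*cos(t)

Factor the denominator: s^3 - 5*s^2 + s - 5 = (s - 5)*(s^2 + 1).
Partial fraction decomposition gives [3/(s - 5)] + [5*s/(s^2 + 1)] + [2/(s^2 + 1)].
Invert each term: 3/(s - 5) ↔ 3e^(5t); 5·s/(s^2 + 1) ↔ 5cos(t); 2·1/(s^2 + 1) ↔ 2sin(t).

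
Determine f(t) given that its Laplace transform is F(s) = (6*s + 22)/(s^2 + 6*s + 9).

Factor the denominator: s^2 + 6*s + 9 = (s + 3)^2.
Partial fraction decomposition gives [6/(s + 3)] + [4/(s + 3)^2].
Invert each term: 6/(s + 3) ↔ 6e^(-3t); 4/(s + 3)^2 ↔ 4t·e^(-3t).

f(t) = 4*t*exp(-3*t) + 6*exp(-3*t)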